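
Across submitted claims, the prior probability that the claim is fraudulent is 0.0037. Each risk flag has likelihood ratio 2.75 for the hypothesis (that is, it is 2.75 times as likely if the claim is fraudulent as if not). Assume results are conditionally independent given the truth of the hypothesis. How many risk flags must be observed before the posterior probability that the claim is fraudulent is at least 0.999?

13

Prior odds = 0.0037/0.9963 = 37/9963.
Likelihood ratio per risk flag = 2.75.
Target posterior odds = 0.999/0.001 = 999.
Require 2.75ⁿ ≥ 999 ÷ (37/9963) = 269001.
2.75¹² ≈187065 falls short of 269001 but 2.75¹³ ≈514428 reaches it, so n = 13.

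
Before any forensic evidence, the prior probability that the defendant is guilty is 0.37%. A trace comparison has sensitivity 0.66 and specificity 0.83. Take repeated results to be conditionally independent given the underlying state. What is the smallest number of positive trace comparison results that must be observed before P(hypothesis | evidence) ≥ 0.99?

Prior odds: 0.0037 ÷ 0.9963 = 37/9963.
False-positive rate = 1 − 0.83 = 0.17; likelihood ratio of a positive = 0.66/0.17 = 66/17.
Target odds: 0.99 ÷ 0.01 = 99.
Require (66/17)ⁿ ≥ 99 ÷ (37/9963) = 986337/37.
(66/17)⁷ ≈13294.3 falls short of 986337/37 but (66/17)⁸ ≈51613.1 reaches it, so n = 8.

8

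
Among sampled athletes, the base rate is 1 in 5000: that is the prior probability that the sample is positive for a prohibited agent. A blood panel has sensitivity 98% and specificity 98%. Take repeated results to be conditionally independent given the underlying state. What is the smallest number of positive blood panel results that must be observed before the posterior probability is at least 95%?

Prior odds: 0.0002 ÷ 0.9998 = 1/4999.
False-positive rate = 1 − 0.98 = 0.02; likelihood ratio of a positive = 0.98/0.02 = 49.
Target posterior odds = 0.95/0.05 = 19.
Need (1/4999) × 49ⁿ ≥ 19, i.e. 49ⁿ ≥ 94981.
49² = 2401 falls short of 94981 but 49³ = 117649 reaches it, so n = 3.

3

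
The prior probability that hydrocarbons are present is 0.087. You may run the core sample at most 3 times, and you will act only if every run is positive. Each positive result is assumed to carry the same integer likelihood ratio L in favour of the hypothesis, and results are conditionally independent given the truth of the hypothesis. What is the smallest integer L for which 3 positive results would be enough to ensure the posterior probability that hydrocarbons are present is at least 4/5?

4

Prior odds = 0.087/0.913 = 87/913.
Target odds = 0.8/0.2 = 4.
Need L³ ≥ 4 ÷ (87/913) = 3652/87.
3³ = 27 < 3652/87 ≤ 64 = 4³, so L = 4.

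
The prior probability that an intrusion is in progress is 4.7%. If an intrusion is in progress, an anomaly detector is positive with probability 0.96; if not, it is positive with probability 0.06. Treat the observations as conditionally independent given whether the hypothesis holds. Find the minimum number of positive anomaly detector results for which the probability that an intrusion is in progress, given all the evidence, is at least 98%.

3

Prior odds = 0.047/0.953 = 47/953.
Likelihood ratio of a positive = 0.96/0.06 = 16.
Target posterior odds = 0.98/0.02 = 49.
Need (47/953) × 16ⁿ ≥ 49, i.e. 16ⁿ ≥ 46697/47.
16² = 256 falls short of 46697/47 but 16³ = 4096 reaches it, so n = 3.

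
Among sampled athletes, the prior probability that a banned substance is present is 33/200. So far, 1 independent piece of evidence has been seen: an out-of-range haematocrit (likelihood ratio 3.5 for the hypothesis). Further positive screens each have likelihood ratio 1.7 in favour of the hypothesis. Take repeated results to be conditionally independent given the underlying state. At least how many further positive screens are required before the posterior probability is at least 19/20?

Prior odds = 0.165/0.835 = 33/167.
Bayes factor of the evidence already in hand = 3.5.
Odds after that evidence = (33/167) × 3.5 = 231/334.
Target odds = 0.95/0.05 = 19.
Need 1.7ⁿ ≥ 19 ÷ (231/334) = 6346/231.
1.7⁶ = 24137569/1000000 falls short of 6346/231 but 1.7⁷ = 410338673/10000000 reaches it, so n = 7.

7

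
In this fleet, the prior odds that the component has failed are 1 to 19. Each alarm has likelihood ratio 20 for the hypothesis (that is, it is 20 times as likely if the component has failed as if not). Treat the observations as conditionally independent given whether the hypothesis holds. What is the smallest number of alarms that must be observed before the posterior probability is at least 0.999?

Prior odds = 1/19.
Likelihood ratio per alarm = 20.
Target odds: 0.999 ÷ 0.001 = 999.
Require 20ⁿ ≥ 999 ÷ (1/19) = 18981.
20³ = 8000 falls short of 18981 but 20⁴ = 160000 reaches it, so n = 4.

4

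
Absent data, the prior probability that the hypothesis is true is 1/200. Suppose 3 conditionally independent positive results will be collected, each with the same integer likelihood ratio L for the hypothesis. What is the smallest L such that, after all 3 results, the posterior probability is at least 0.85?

11

Prior odds = 0.005/0.995 = 1/199.
Target odds = 0.85/0.15 = 17/3.
Need L³ ≥ 17/3 ÷ (1/199) = 3383/3.
10³ = 1000 < 3383/3 ≤ 1331 = 11³, so L = 11.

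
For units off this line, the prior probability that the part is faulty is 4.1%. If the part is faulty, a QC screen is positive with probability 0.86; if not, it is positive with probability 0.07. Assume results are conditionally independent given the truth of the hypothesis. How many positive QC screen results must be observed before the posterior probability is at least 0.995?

4

Prior odds = 0.041/0.959 = 41/959.
Likelihood ratio of a positive = 0.86/0.07 = 86/7.
Target odds: 0.995 ÷ 0.005 = 199.
Require (86/7)ⁿ ≥ 199 ÷ (41/959) = 190841/41.
(86/7)³ = 636056/343 falls short of 190841/41 but (86/7)⁴ = 54700816/2401 reaches it, so n = 4.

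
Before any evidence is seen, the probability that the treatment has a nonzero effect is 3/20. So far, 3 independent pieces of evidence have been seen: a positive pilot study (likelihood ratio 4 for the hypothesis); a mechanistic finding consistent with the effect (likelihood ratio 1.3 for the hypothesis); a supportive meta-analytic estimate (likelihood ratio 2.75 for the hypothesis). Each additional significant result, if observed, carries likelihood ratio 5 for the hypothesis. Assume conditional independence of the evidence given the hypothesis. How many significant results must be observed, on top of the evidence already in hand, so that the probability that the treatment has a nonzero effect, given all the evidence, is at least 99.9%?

Prior odds = 0.15/0.85 = 3/17.
Combined Bayes factor of the evidence already in hand = 4 × 1.3 × 2.75 = 14.3.
Odds after that evidence = (3/17) × 14.3 = 429/170.
Target odds = 0.999/0.001 = 999.
Need 5ⁿ ≥ 999 ÷ (429/170) = 56610/143.
5³ = 125 falls short of 56610/143 but 5⁴ = 625 reaches it, so n = 4.

4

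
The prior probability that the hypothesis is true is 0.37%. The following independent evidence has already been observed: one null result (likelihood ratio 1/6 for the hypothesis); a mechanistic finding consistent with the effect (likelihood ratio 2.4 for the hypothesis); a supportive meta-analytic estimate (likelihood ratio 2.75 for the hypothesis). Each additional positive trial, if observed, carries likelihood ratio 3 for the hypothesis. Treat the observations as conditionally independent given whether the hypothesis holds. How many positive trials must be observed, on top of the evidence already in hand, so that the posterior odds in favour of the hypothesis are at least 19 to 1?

Prior odds = 0.0037/0.9963 = 37/9963.
Combined Bayes factor of the evidence already in hand = (1/6) × 2.4 × 2.75 = 1.1.
Odds after that evidence = (37/9963) × 1.1 = 407/99630.
Target odds = 19.
Need 3ⁿ ≥ 19 ÷ (407/99630) = 1892970/407.
3⁷ = 2187 falls short of 1892970/407 but 3⁸ = 6561 reaches it, so n = 8.

8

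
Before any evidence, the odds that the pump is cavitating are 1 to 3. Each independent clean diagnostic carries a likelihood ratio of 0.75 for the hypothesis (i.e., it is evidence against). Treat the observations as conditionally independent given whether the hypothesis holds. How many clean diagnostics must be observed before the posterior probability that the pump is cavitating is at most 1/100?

Prior odds = 1/3.
Likelihood ratio per clean diagnostic = 0.75.
Target odds: 0.01 ÷ 0.99 = 1/99.
Need (1/3) × 0.75ⁿ ≤ 1/99, i.e. 0.75ⁿ ≤ 1/33.
0.75¹² = 531441/16777216 is still above 1/33 but 0.75¹³ = 1594323/67108864 is at or below it, so n = 13.

13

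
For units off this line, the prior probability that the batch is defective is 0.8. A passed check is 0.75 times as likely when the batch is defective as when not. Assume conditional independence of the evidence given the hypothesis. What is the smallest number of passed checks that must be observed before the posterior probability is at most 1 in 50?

Prior odds = 0.8/0.2 = 4.
Likelihood ratio per passed check = 0.75.
Target odds: 0.02 ÷ 0.98 = 1/49.
Need 4 × 0.75ⁿ ≤ 1/49, i.e. 0.75ⁿ ≤ 1/196.
0.75¹⁸ ≈0.00563771 is still above 1/196 but 0.75¹⁹ ≈0.00422828 is at or below it, so n = 19.

19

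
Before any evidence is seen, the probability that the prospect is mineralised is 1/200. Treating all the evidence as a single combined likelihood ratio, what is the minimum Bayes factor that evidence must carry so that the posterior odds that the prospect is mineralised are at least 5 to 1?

Prior odds = 0.005/0.995 = 1/199.
Target odds = 5.
Required Bayes factor = 5 ÷ (1/199) = 995.

995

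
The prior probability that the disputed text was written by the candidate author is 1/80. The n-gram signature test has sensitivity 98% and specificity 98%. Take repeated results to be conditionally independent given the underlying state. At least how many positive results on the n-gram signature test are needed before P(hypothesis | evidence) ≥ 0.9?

2

Prior odds: 0.0125 ÷ 0.9875 = 1/79.
False-positive rate = 1 − 0.98 = 0.02; likelihood ratio of a positive = 0.98/0.02 = 49.
Target posterior odds = 0.9/0.1 = 9.
Need (1/79) × 49ⁿ ≥ 9, i.e. 49ⁿ ≥ 711.
49¹ = 49 falls short of 711 but 49² = 2401 reaches it, so n = 2.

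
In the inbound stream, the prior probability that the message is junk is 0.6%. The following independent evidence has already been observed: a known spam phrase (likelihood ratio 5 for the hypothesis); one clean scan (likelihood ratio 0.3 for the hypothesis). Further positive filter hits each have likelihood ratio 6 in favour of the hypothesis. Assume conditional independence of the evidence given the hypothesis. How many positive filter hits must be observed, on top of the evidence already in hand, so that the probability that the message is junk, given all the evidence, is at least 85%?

Prior odds = 0.006/0.994 = 3/497.
Combined Bayes factor of the evidence already in hand = 5 × 0.3 = 1.5.
Odds after that evidence = (3/497) × 1.5 = 9/994.
Target odds = 0.85/0.15 = 17/3.
Need 6ⁿ ≥ 17/3 ÷ (9/994) = 16898/27.
6³ = 216 falls short of 16898/27 but 6⁴ = 1296 reaches it, so n = 4.

4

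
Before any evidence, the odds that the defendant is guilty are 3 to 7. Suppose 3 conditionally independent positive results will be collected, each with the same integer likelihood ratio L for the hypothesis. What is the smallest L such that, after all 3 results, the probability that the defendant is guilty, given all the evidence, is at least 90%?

Prior odds = 3/7.
Target odds = 0.9/0.1 = 9.
Need L³ ≥ 9 ÷ (3/7) = 21.
2³ = 8 < 21 ≤ 27 = 3³, so L = 3.

3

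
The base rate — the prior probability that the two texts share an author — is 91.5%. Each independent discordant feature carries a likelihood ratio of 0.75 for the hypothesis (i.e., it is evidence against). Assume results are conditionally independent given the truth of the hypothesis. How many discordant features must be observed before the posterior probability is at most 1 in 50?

22

Prior odds: 0.915 ÷ 0.085 = 183/17.
Likelihood ratio per discordant feature = 0.75.
Target odds: 0.02 ÷ 0.98 = 1/49.
Need (183/17) × 0.75ⁿ ≤ 1/49, i.e. 0.75ⁿ ≤ 17/8967.
0.75²¹ ≈0.00237841 is still above 17/8967 but 0.75²² ≈0.00178381 is at or below it, so n = 22.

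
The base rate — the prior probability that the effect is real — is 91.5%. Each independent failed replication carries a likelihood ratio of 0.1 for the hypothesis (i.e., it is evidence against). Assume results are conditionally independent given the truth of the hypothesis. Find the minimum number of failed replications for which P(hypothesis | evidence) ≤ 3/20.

2

Prior odds = 0.915/0.085 = 183/17.
Likelihood ratio per failed replication = 0.1.
Target posterior odds = 0.15/0.85 = 3/17.
Need (183/17) × 0.1ⁿ ≤ 3/17, i.e. 0.1ⁿ ≤ 1/61.
0.1¹ = 0.1 is still above 1/61 but 0.1² = 0.01 is at or below it, so n = 2.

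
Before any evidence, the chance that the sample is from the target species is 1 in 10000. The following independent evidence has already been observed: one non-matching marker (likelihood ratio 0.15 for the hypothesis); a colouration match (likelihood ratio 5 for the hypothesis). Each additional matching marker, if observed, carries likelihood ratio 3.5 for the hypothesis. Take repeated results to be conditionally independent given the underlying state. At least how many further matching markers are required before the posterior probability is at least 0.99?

Prior odds = 0.0001/0.9999 = 1/9999.
Combined Bayes factor of the evidence already in hand = 0.15 × 5 = 0.75.
Odds after that evidence = (1/9999) × 0.75 = 1/13332.
Target odds = 0.99/0.01 = 99.
Need 3.5ⁿ ≥ 99 ÷ (1/13332) = 1319868.
3.5¹¹ ≈965492 falls short of 1319868 but 3.5¹² ≈3.37922e+06 reaches it, so n = 12.

12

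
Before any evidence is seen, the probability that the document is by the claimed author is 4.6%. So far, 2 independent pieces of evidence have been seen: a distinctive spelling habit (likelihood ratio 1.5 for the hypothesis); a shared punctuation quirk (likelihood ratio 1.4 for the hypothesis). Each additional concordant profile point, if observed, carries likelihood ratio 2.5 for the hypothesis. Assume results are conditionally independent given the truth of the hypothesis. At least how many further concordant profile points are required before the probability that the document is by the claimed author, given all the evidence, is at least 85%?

5

Prior odds = 0.046/0.954 = 23/477.
Combined Bayes factor of the evidence already in hand = 1.5 × 1.4 = 2.1.
Odds after that evidence = (23/477) × 2.1 = 161/1590.
Target odds = 0.85/0.15 = 17/3.
Need 2.5ⁿ ≥ 17/3 ÷ (161/1590) = 9010/161.
2.5⁴ = 39.0625 falls short of 9010/161 but 2.5⁵ = 97.65625 reaches it, so n = 5.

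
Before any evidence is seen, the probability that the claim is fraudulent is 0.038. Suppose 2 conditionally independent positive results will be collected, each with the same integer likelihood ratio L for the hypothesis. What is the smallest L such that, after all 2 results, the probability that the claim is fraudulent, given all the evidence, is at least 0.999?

160

Prior odds = 0.038/0.962 = 19/481.
Target odds = 0.999/0.001 = 999.
Need L² ≥ 999 ÷ (19/481) = 480519/19.
159² = 25281 < 480519/19 ≤ 25600 = 160², so L = 160.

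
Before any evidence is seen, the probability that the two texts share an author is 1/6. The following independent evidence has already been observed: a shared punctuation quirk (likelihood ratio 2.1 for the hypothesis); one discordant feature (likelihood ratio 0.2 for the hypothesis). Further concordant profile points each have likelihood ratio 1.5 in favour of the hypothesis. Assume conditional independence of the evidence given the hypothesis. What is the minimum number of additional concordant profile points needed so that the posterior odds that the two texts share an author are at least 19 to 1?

Prior odds = (1/6)/(5/6) = 0.2.
Combined Bayes factor of the evidence already in hand = 2.1 × 0.2 = 0.42.
Odds after that evidence = 0.2 × 0.42 = 0.084.
Target odds = 19.
Need 1.5ⁿ ≥ 19 ÷ 0.084 = 4750/21.
1.5¹³ = 1594323/8192 falls short of 4750/21 but 1.5¹⁴ = 4782969/16384 reaches it, so n = 14.

14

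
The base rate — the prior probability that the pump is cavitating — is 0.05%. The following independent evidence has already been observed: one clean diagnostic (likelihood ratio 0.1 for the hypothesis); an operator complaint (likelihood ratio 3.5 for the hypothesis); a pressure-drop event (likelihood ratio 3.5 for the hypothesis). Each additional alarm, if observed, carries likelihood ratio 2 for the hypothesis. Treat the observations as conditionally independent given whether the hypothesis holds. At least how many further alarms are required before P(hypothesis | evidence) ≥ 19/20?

Prior odds = 0.0005/0.9995 = 1/1999.
Combined Bayes factor of the evidence already in hand = 0.1 × 3.5 × 3.5 = 1.225.
Odds after that evidence = (1/1999) × 1.225 = 49/79960.
Target odds = 0.95/0.05 = 19.
Need 2ⁿ ≥ 19 ÷ (49/79960) = 1519240/49.
2¹⁴ = 16384 falls short of 1519240/49 but 2¹⁵ = 32768 reaches it, so n = 15.

15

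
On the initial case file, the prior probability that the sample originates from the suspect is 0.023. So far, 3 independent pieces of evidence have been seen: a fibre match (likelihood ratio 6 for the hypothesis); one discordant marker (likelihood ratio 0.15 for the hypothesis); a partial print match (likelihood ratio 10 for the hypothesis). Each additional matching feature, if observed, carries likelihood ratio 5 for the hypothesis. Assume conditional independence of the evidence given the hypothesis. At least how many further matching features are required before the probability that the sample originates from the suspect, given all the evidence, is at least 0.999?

Prior odds = 0.023/0.977 = 23/977.
Combined Bayes factor of the evidence already in hand = 6 × 0.15 × 10 = 9.
Odds after that evidence = (23/977) × 9 = 207/977.
Target odds = 0.999/0.001 = 999.
Need 5ⁿ ≥ 999 ÷ (207/977) = 108447/23.
5⁵ = 3125 falls short of 108447/23 but 5⁶ = 15625 reaches it, so n = 6.

6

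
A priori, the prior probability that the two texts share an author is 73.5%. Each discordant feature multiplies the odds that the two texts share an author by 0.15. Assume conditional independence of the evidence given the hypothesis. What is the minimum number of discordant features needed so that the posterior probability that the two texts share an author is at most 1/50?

3

Prior odds = 0.735/0.265 = 147/53.
Likelihood ratio per discordant feature = 0.15.
Target posterior odds = 0.02/0.98 = 1/49.
Require 0.15ⁿ ≤ 1/49 ÷ (147/53) = 53/7203.
0.15² = 0.0225 is still above 53/7203 but 0.15³ = 0.003375 is at or below it, so n = 3.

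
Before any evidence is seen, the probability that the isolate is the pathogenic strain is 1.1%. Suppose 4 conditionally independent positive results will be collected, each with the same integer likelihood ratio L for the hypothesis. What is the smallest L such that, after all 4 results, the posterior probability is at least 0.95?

Prior odds = 0.011/0.989 = 11/989.
Target odds = 0.95/0.05 = 19.
Need L⁴ ≥ 19 ÷ (11/989) = 18791/11.
6⁴ = 1296 < 18791/11 ≤ 2401 = 7⁴, so L = 7.

7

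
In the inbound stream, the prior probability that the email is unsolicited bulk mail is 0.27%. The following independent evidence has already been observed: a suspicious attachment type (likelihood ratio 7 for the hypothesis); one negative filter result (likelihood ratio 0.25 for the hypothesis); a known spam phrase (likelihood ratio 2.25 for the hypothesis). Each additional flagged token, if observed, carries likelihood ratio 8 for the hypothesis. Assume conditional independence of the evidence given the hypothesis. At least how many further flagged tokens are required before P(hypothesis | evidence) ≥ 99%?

5

Prior odds = 0.0027/0.9973 = 27/9973.
Combined Bayes factor of the evidence already in hand = 7 × 0.25 × 2.25 = 3.9375.
Odds after that evidence = (27/9973) × 3.9375 = 1701/159568.
Target odds = 0.99/0.01 = 99.
Need 8ⁿ ≥ 99 ÷ (1701/159568) = 1755248/189.
8⁴ = 4096 falls short of 1755248/189 but 8⁵ = 32768 reaches it, so n = 5.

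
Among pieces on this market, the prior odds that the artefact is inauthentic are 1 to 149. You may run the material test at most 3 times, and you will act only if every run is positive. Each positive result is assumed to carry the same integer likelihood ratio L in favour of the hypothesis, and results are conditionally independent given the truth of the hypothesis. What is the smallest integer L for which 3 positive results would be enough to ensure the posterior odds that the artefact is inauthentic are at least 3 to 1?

8

Prior odds = 1/149.
Target odds = 3.
Need L³ ≥ 3 ÷ (1/149) = 447.
7³ = 343 < 447 ≤ 512 = 8³, so L = 8.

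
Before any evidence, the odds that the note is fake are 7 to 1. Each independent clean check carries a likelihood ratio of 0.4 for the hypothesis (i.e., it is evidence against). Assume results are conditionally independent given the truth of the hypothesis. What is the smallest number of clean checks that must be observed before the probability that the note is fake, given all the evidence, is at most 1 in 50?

Prior odds = 7.
Likelihood ratio per clean check = 0.4.
Target odds: 0.02 ÷ 0.98 = 1/49.
Require 0.4ⁿ ≤ 1/49 ÷ 7 = 1/343.
0.4⁶ = 64/15625 is still above 1/343 but 0.4⁷ = 128/78125 is at or below it, so n = 7.

7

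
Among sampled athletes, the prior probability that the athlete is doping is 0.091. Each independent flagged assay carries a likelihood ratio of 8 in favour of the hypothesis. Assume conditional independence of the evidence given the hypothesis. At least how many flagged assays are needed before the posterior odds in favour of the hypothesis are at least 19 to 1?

3

Prior odds = 0.091/0.909 = 91/909.
Likelihood ratio per flagged assay = 8.
Target odds = 19.
Need (91/909) × 8ⁿ ≥ 19, i.e. 8ⁿ ≥ 17271/91.
8² = 64 falls short of 17271/91 but 8³ = 512 reaches it, so n = 3.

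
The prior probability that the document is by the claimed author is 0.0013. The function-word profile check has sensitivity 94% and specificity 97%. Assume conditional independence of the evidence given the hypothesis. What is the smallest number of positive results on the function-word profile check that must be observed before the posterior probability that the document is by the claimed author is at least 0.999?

4

Prior odds = 0.0013/0.9987 = 13/9987.
False-positive rate = 1 − 0.97 = 0.03; likelihood ratio of a positive = 0.94/0.03 = 94/3.
Target odds: 0.999 ÷ 0.001 = 999.
Require (94/3)ⁿ ≥ 999 ÷ (13/9987) = 9977013/13.
(94/3)³ = 830584/27 falls short of 9977013/13 but (94/3)⁴ = 78074896/81 reaches it, so n = 4.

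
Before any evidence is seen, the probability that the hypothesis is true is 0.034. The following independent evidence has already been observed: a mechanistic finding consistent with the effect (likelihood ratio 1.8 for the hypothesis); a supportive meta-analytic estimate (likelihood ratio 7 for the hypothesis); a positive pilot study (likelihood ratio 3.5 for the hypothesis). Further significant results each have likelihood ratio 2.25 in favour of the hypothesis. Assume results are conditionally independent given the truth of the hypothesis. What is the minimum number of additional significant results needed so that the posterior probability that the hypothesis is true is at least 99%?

Prior odds = 0.034/0.966 = 17/483.
Combined Bayes factor of the evidence already in hand = 1.8 × 7 × 3.5 = 44.1.
Odds after that evidence = (17/483) × 44.1 = 357/230.
Target odds = 0.99/0.01 = 99.
Need 2.25ⁿ ≥ 99 ÷ (357/230) = 7590/119.
2.25⁵ = 59049/1024 falls short of 7590/119 but 2.25⁶ = 531441/4096 reaches it, so n = 6.

6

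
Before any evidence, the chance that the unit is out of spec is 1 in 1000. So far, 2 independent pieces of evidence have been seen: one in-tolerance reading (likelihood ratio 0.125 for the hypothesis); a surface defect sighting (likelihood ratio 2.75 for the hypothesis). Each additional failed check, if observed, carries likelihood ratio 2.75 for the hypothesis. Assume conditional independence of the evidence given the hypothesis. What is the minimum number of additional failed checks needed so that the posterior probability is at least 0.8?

10

Prior odds = 0.001/0.999 = 1/999.
Combined Bayes factor of the evidence already in hand = 0.125 × 2.75 = 0.34375.
Odds after that evidence = (1/999) × 0.34375 = 11/31968.
Target odds = 0.8/0.2 = 4.
Need 2.75ⁿ ≥ 4 ÷ (11/31968) = 127872/11.
2.75⁹ ≈8994.86 falls short of 127872/11 but 2.75¹⁰ ≈24735.9 reaches it, so n = 10.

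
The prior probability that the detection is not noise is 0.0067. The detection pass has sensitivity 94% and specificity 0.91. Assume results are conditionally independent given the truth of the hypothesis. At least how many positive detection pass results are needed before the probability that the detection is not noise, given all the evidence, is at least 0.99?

Prior odds = 0.0067/0.9933 = 67/9933.
False-positive rate = 1 − 0.91 = 0.09; likelihood ratio of a positive = 0.94/0.09 = 94/9.
Target posterior odds = 0.99/0.01 = 99.
Need (67/9933) × (94/9)ⁿ ≥ 99, i.e. (94/9)ⁿ ≥ 983367/67.
(94/9)⁴ = 78074896/6561 falls short of 983367/67 but (94/9)⁵ ≈124287 reaches it, so n = 5.

5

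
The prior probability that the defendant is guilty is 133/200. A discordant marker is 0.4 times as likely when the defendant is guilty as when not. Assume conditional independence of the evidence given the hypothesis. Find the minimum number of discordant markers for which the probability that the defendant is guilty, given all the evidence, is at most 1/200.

7

Prior odds: 0.665 ÷ 0.335 = 133/67.
Likelihood ratio per discordant marker = 0.4.
Target odds: 0.005 ÷ 0.995 = 1/199.
Need (133/67) × 0.4ⁿ ≤ 1/199, i.e. 0.4ⁿ ≤ 67/26467.
0.4⁶ = 64/15625 is still above 67/26467 but 0.4⁷ = 128/78125 is at or below it, so n = 7.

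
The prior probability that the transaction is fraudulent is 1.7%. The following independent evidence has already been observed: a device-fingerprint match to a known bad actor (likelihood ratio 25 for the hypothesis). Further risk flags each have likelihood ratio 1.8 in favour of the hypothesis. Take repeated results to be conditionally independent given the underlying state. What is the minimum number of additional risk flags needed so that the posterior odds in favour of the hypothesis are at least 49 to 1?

9

Prior odds = 0.017/0.983 = 17/983.
Bayes factor of the evidence already in hand = 25.
Odds after that evidence = (17/983) × 25 = 425/983.
Target odds = 49.
Need 1.8ⁿ ≥ 49 ÷ (425/983) = 48167/425.
1.8⁸ = 43046721/390625 falls short of 48167/425 but 1.8⁹ = 387420489/1953125 reaches it, so n = 9.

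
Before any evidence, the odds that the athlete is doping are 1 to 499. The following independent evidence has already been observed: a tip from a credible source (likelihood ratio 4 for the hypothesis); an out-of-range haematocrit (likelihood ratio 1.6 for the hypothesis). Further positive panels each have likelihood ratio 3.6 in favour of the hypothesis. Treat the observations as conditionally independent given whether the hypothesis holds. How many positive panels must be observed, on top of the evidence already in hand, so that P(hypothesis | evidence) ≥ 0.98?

7

Prior odds = 1/499.
Combined Bayes factor of the evidence already in hand = 4 × 1.6 = 6.4.
Odds after that evidence = (1/499) × 6.4 = 32/2495.
Target odds = 0.98/0.02 = 49.
Need 3.6ⁿ ≥ 49 ÷ (32/2495) = 3820.46875.
3.6⁶ = 34012224/15625 falls short of 3820.46875 but 3.6⁷ = 612220032/78125 reaches it, so n = 7.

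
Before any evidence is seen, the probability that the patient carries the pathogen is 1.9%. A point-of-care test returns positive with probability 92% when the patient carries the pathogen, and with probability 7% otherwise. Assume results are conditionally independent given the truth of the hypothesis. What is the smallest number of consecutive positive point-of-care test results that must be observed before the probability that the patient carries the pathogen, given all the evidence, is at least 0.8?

3

Prior odds = 0.019/0.981 = 19/981.
Likelihood ratio of a positive result = 0.92/0.07 = 92/7.
Target odds: 0.8 ÷ 0.2 = 4.
Need (19/981) × (92/7)ⁿ ≥ 4, i.e. (92/7)ⁿ ≥ 3924/19.
(92/7)² = 8464/49 falls short of 3924/19 but (92/7)³ = 778688/343 reaches it, so n = 3.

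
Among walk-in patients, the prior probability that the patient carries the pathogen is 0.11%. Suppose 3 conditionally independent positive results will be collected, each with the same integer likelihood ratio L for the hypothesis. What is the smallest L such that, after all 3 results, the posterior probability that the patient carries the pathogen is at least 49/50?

Prior odds = 0.0011/0.9989 = 11/9989.
Target odds = 0.98/0.02 = 49.
Need L³ ≥ 49 ÷ (11/9989) = 489461/11.
35³ = 42875 < 489461/11 ≤ 46656 = 36³, so L = 36.

36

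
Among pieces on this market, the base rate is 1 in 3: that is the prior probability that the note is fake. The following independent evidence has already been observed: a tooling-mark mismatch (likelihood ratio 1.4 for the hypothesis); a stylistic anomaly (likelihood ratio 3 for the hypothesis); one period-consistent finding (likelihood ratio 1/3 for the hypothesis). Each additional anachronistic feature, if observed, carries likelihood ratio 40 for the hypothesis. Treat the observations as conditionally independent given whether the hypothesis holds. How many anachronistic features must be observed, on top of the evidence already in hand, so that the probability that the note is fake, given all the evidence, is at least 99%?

Prior odds = (1/3)/(2/3) = 0.5.
Combined Bayes factor of the evidence already in hand = 1.4 × 3 × (1/3) = 1.4.
Odds after that evidence = 0.5 × 1.4 = 0.7.
Target odds = 0.99/0.01 = 99.
Need 40ⁿ ≥ 99 ÷ 0.7 = 990/7.
40¹ = 40 falls short of 990/7 but 40² = 1600 reaches it, so n = 2.

2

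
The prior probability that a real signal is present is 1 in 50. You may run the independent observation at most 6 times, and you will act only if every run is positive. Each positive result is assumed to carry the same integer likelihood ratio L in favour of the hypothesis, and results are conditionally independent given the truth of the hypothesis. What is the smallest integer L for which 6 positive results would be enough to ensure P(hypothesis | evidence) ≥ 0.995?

Prior odds = 0.02/0.98 = 1/49.
Target odds = 0.995/0.005 = 199.
Need L⁶ ≥ 199 ÷ (1/49) = 9751.
4⁶ = 4096 < 9751 ≤ 15625 = 5⁶, so L = 5.

5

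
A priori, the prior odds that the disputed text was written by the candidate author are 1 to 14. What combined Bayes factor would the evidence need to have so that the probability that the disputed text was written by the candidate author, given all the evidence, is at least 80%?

56

Prior odds = 1/14.
Target odds = 0.8/0.2 = 4.
Required Bayes factor = 4 ÷ (1/14) = 56.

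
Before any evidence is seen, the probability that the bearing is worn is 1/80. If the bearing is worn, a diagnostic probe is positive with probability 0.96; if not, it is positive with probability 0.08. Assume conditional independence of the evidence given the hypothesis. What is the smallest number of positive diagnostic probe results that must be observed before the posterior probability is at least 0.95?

Prior odds = 0.0125/0.9875 = 1/79.
Likelihood ratio of a positive = 0.96/0.08 = 12.
Target odds: 0.95 ÷ 0.05 = 19.
Require 12ⁿ ≥ 19 ÷ (1/79) = 1501.
12² = 144 falls short of 1501 but 12³ = 1728 reaches it, so n = 3.

3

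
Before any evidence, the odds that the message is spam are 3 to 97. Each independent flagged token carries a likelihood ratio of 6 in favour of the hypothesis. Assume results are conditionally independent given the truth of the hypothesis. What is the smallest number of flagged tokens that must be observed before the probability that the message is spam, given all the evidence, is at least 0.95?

Prior odds = 3/97.
Likelihood ratio per flagged token = 6.
Target posterior odds = 0.95/0.05 = 19.
Need (3/97) × 6ⁿ ≥ 19, i.e. 6ⁿ ≥ 1843/3.
6³ = 216 falls short of 1843/3 but 6⁴ = 1296 reaches it, so n = 4.

4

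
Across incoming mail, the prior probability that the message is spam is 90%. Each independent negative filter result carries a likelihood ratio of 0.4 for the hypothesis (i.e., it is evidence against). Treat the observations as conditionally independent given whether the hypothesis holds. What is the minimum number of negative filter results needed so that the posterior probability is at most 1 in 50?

7

Prior odds: 0.9 ÷ 0.1 = 9.
Likelihood ratio per negative filter result = 0.4.
Target posterior odds = 0.02/0.98 = 1/49.
Require 0.4ⁿ ≤ 1/49 ÷ 9 = 1/441.
0.4⁶ = 64/15625 is still above 1/441 but 0.4⁷ = 128/78125 is at or below it, so n = 7.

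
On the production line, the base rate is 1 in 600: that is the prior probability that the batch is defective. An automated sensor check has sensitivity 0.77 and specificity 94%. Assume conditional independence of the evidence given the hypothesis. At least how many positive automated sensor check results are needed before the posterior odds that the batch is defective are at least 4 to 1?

4

Prior odds: (1/600) ÷ (599/600) = 1/599.
False-positive rate = 1 − 0.94 = 0.06; likelihood ratio of a positive = 0.77/0.06 = 77/6.
Target odds = 4.
Require (77/6)ⁿ ≥ 4 ÷ (1/599) = 2396.
(77/6)³ = 456533/216 falls short of 2396 but (77/6)⁴ = 35153041/1296 reaches it, so n = 4.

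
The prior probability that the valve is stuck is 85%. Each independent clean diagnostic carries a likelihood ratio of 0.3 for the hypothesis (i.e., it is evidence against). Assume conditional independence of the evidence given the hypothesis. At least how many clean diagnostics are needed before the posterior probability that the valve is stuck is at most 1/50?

Prior odds: 0.85 ÷ 0.15 = 17/3.
Likelihood ratio per clean diagnostic = 0.3.
Target posterior odds = 0.02/0.98 = 1/49.
Need (17/3) × 0.3ⁿ ≤ 1/49, i.e. 0.3ⁿ ≤ 3/833.
0.3⁴ = 0.0081 is still above 3/833 but 0.3⁵ = 243/100000 is at or below it, so n = 5.

5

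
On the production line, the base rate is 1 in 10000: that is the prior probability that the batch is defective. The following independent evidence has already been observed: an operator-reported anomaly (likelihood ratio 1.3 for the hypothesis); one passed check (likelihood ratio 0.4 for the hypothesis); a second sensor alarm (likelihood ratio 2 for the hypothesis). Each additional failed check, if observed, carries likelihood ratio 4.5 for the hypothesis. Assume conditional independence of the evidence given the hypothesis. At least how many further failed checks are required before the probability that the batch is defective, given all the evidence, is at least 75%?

7

Prior odds = 0.0001/0.9999 = 1/9999.
Combined Bayes factor of the evidence already in hand = 1.3 × 0.4 × 2 = 1.04.
Odds after that evidence = (1/9999) × 1.04 = 26/249975.
Target odds = 0.75/0.25 = 3.
Need 4.5ⁿ ≥ 3 ÷ (26/249975) = 749925/26.
4.5⁶ = 8303.765625 falls short of 749925/26 but 4.5⁷ = 4782969/128 reaches it, so n = 7.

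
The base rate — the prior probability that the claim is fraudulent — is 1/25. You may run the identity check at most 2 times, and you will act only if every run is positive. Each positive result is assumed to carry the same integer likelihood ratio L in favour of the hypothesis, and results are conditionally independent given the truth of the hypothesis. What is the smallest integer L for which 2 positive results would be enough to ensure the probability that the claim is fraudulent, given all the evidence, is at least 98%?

Prior odds = 0.04/0.96 = 1/24.
Target odds = 0.98/0.02 = 49.
Need L² ≥ 49 ÷ (1/24) = 1176.
34² = 1156 < 1176 ≤ 1225 = 35², so L = 35.

35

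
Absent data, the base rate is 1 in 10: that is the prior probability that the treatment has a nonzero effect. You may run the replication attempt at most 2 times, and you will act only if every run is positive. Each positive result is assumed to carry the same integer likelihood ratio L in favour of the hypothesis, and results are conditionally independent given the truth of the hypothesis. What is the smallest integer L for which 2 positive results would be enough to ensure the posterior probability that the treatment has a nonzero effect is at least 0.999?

95

Prior odds = 0.1/0.9 = 1/9.
Target odds = 0.999/0.001 = 999.
Need L² ≥ 999 ÷ (1/9) = 8991.
94² = 8836 < 8991 ≤ 9025 = 95², so L = 95.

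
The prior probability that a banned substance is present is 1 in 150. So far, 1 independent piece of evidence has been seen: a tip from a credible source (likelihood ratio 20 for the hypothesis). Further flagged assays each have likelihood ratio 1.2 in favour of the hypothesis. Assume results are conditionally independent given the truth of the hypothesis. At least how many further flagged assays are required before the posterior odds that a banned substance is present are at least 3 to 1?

Prior odds = (1/150)/(149/150) = 1/149.
Bayes factor of the evidence already in hand = 20.
Odds after that evidence = (1/149) × 20 = 20/149.
Target odds = 3.
Need 1.2ⁿ ≥ 3 ÷ (20/149) = 22.35.
1.2¹⁷ ≈22.1861 falls short of 22.35 but 1.2¹⁸ ≈26.6233 reaches it, so n = 18.

18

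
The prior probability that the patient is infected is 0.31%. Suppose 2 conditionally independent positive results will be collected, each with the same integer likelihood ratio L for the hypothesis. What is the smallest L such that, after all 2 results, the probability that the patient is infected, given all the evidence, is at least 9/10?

54

Prior odds = 0.0031/0.9969 = 31/9969.
Target odds = 0.9/0.1 = 9.
Need L² ≥ 9 ÷ (31/9969) = 89721/31.
53² = 2809 < 89721/31 ≤ 2916 = 54², so L = 54.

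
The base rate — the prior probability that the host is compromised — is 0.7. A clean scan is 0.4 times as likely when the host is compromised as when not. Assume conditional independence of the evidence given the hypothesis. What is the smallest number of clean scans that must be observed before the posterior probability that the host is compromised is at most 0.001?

9

Prior odds = 0.7/0.3 = 7/3.
Likelihood ratio per clean scan = 0.4.
Target odds: 0.001 ÷ 0.999 = 1/999.
Require 0.4ⁿ ≤ 1/999 ÷ (7/3) = 1/2331.
0.4⁸ = 256/390625 is still above 1/2331 but 0.4⁹ = 512/1953125 is at or below it, so n = 9.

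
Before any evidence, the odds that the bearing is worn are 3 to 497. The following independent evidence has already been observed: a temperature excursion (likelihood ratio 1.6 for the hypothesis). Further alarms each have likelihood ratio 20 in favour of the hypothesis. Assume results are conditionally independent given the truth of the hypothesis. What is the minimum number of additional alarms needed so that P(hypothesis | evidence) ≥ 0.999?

Prior odds = 3/497.
Bayes factor of the evidence already in hand = 1.6.
Odds after that evidence = (3/497) × 1.6 = 24/2485.
Target odds = 0.999/0.001 = 999.
Need 20ⁿ ≥ 999 ÷ (24/2485) = 103438.125.
20³ = 8000 falls short of 103438.125 but 20⁴ = 160000 reaches it, so n = 4.

4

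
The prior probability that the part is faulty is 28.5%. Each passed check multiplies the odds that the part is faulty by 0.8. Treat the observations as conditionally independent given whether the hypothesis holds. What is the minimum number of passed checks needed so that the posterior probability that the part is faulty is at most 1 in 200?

Prior odds = 0.285/0.715 = 57/143.
Likelihood ratio per passed check = 0.8.
Target odds: 0.005 ÷ 0.995 = 1/199.
Need (57/143) × 0.8ⁿ ≤ 1/199, i.e. 0.8ⁿ ≤ 143/11343.
0.8¹⁹ ≈0.0144115 is still above 143/11343 but 0.8²⁰ ≈0.0115292 is at or below it, so n = 20.

20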